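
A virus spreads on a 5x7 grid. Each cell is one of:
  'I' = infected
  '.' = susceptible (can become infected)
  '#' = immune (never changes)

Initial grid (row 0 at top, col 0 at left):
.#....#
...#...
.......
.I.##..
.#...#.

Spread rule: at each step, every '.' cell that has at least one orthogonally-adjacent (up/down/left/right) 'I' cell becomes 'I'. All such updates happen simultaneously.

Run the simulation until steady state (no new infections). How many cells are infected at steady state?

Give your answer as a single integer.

Step 0 (initial): 1 infected
Step 1: +3 new -> 4 infected
Step 2: +5 new -> 9 infected
Step 3: +4 new -> 13 infected
Step 4: +4 new -> 17 infected
Step 5: +3 new -> 20 infected
Step 6: +4 new -> 24 infected
Step 7: +3 new -> 27 infected
Step 8: +1 new -> 28 infected
Step 9: +0 new -> 28 infected

Answer: 28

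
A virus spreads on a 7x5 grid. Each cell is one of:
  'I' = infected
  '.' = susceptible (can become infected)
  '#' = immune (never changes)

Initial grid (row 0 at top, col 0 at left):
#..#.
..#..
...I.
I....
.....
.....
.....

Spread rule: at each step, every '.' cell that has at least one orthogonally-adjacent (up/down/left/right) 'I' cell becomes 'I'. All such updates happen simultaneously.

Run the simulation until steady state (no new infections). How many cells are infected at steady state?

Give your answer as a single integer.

Step 0 (initial): 2 infected
Step 1: +7 new -> 9 infected
Step 2: +8 new -> 17 infected
Step 3: +7 new -> 24 infected
Step 4: +5 new -> 29 infected
Step 5: +3 new -> 32 infected
Step 6: +0 new -> 32 infected

Answer: 32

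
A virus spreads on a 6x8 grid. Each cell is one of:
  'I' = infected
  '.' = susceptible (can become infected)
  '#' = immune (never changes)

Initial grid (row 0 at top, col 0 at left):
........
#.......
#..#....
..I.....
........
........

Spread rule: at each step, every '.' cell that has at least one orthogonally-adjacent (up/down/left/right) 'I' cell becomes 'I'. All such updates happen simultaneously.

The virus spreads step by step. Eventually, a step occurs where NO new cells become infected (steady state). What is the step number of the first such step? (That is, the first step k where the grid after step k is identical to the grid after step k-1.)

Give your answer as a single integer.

Answer: 9

Derivation:
Step 0 (initial): 1 infected
Step 1: +4 new -> 5 infected
Step 2: +7 new -> 12 infected
Step 3: +9 new -> 21 infected
Step 4: +8 new -> 29 infected
Step 5: +7 new -> 36 infected
Step 6: +5 new -> 41 infected
Step 7: +3 new -> 44 infected
Step 8: +1 new -> 45 infected
Step 9: +0 new -> 45 infected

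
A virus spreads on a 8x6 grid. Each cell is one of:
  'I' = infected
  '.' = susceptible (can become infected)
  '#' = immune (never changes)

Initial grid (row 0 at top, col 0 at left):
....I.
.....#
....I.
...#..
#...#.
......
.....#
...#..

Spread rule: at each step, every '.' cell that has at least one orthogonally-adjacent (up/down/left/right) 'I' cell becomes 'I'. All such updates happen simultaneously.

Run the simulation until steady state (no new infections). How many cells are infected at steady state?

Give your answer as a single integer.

Step 0 (initial): 2 infected
Step 1: +6 new -> 8 infected
Step 2: +4 new -> 12 infected
Step 3: +5 new -> 17 infected
Step 4: +6 new -> 23 infected
Step 5: +6 new -> 29 infected
Step 6: +4 new -> 33 infected
Step 7: +5 new -> 38 infected
Step 8: +3 new -> 41 infected
Step 9: +1 new -> 42 infected
Step 10: +0 new -> 42 infected

Answer: 42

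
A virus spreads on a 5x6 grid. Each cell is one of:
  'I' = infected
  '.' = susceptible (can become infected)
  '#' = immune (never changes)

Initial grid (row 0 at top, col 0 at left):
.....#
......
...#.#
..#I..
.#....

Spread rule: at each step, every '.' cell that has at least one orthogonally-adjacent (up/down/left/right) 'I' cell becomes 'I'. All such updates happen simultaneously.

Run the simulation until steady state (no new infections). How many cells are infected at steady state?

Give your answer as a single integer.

Answer: 25

Derivation:
Step 0 (initial): 1 infected
Step 1: +2 new -> 3 infected
Step 2: +4 new -> 7 infected
Step 3: +2 new -> 9 infected
Step 4: +3 new -> 12 infected
Step 5: +2 new -> 14 infected
Step 6: +3 new -> 17 infected
Step 7: +3 new -> 20 infected
Step 8: +3 new -> 23 infected
Step 9: +1 new -> 24 infected
Step 10: +1 new -> 25 infected
Step 11: +0 new -> 25 infected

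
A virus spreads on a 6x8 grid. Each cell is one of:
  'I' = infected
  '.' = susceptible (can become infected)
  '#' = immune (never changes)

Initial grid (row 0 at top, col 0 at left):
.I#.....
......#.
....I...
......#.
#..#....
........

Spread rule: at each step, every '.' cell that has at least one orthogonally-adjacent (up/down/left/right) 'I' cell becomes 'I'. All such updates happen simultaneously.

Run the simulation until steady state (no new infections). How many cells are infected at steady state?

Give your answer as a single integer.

Step 0 (initial): 2 infected
Step 1: +6 new -> 8 infected
Step 2: +11 new -> 19 infected
Step 3: +8 new -> 27 infected
Step 4: +9 new -> 36 infected
Step 5: +5 new -> 41 infected
Step 6: +2 new -> 43 infected
Step 7: +0 new -> 43 infected

Answer: 43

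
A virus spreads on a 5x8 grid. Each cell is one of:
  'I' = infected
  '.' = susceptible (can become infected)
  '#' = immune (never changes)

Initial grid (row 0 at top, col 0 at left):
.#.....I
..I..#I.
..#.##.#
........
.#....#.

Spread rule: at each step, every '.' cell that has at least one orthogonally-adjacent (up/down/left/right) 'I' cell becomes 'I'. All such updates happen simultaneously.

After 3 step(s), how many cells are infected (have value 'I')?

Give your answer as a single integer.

Step 0 (initial): 3 infected
Step 1: +6 new -> 9 infected
Step 2: +7 new -> 16 infected
Step 3: +7 new -> 23 infected

Answer: 23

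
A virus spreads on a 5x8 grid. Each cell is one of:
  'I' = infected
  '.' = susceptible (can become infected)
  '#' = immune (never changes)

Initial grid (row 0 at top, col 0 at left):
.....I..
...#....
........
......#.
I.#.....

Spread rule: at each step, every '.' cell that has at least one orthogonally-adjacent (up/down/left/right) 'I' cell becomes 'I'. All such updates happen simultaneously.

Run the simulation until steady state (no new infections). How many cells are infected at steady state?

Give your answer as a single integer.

Step 0 (initial): 2 infected
Step 1: +5 new -> 7 infected
Step 2: +7 new -> 14 infected
Step 3: +8 new -> 22 infected
Step 4: +10 new -> 32 infected
Step 5: +4 new -> 36 infected
Step 6: +1 new -> 37 infected
Step 7: +0 new -> 37 infected

Answer: 37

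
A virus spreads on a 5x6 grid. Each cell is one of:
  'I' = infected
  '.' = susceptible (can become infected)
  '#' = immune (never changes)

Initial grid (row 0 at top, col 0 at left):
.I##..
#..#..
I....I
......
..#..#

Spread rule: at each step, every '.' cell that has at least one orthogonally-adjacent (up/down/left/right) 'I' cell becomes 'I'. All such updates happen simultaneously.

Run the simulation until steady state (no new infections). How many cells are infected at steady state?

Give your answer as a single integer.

Step 0 (initial): 3 infected
Step 1: +7 new -> 10 infected
Step 2: +8 new -> 18 infected
Step 3: +5 new -> 23 infected
Step 4: +1 new -> 24 infected
Step 5: +0 new -> 24 infected

Answer: 24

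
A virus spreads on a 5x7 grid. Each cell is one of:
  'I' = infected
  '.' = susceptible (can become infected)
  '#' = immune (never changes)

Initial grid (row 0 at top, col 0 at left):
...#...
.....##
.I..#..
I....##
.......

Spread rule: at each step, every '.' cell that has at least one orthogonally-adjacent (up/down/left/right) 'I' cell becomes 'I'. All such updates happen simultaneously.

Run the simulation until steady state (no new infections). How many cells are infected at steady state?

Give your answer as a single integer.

Step 0 (initial): 2 infected
Step 1: +5 new -> 7 infected
Step 2: +6 new -> 13 infected
Step 3: +5 new -> 18 infected
Step 4: +3 new -> 21 infected
Step 5: +2 new -> 23 infected
Step 6: +2 new -> 25 infected
Step 7: +2 new -> 27 infected
Step 8: +0 new -> 27 infected

Answer: 27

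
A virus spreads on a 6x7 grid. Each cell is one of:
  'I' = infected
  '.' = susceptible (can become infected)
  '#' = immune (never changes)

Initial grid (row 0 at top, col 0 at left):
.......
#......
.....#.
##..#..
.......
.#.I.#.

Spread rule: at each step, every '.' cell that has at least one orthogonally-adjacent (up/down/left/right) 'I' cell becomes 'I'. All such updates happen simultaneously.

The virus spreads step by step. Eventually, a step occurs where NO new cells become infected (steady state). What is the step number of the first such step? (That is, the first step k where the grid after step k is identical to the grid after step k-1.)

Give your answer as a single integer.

Answer: 9

Derivation:
Step 0 (initial): 1 infected
Step 1: +3 new -> 4 infected
Step 2: +3 new -> 7 infected
Step 3: +4 new -> 11 infected
Step 4: +6 new -> 17 infected
Step 5: +7 new -> 24 infected
Step 6: +6 new -> 30 infected
Step 7: +3 new -> 33 infected
Step 8: +2 new -> 35 infected
Step 9: +0 new -> 35 infected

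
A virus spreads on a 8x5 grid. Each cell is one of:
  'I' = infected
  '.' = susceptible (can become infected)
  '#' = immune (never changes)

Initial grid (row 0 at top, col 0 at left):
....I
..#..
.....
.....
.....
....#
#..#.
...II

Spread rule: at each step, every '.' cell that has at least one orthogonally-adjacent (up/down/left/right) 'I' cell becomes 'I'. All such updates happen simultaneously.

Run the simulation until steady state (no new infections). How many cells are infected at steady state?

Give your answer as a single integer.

Step 0 (initial): 3 infected
Step 1: +4 new -> 7 infected
Step 2: +5 new -> 12 infected
Step 3: +6 new -> 18 infected
Step 4: +8 new -> 26 infected
Step 5: +6 new -> 32 infected
Step 6: +3 new -> 35 infected
Step 7: +1 new -> 36 infected
Step 8: +0 new -> 36 infected

Answer: 36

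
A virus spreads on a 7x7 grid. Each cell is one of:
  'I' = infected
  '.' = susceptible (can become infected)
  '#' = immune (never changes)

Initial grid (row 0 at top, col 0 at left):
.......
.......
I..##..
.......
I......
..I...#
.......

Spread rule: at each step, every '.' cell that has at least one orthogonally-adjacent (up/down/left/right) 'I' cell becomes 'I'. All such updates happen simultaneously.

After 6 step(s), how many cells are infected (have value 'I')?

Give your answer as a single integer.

Step 0 (initial): 3 infected
Step 1: +9 new -> 12 infected
Step 2: +10 new -> 22 infected
Step 3: +6 new -> 28 infected
Step 4: +5 new -> 33 infected
Step 5: +5 new -> 38 infected
Step 6: +4 new -> 42 infected

Answer: 42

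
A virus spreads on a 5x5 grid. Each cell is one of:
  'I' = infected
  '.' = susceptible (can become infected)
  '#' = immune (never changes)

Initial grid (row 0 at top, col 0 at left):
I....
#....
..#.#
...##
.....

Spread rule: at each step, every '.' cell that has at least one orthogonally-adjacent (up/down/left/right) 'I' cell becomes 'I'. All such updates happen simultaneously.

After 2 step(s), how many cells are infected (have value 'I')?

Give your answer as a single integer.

Answer: 4

Derivation:
Step 0 (initial): 1 infected
Step 1: +1 new -> 2 infected
Step 2: +2 new -> 4 infected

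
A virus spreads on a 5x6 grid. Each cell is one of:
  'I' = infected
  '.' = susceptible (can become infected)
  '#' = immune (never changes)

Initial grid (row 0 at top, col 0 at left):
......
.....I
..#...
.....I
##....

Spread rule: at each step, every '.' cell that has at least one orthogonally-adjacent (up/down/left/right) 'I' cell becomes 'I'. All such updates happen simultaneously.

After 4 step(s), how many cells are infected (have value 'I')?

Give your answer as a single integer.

Step 0 (initial): 2 infected
Step 1: +5 new -> 7 infected
Step 2: +5 new -> 12 infected
Step 3: +5 new -> 17 infected
Step 4: +4 new -> 21 infected

Answer: 21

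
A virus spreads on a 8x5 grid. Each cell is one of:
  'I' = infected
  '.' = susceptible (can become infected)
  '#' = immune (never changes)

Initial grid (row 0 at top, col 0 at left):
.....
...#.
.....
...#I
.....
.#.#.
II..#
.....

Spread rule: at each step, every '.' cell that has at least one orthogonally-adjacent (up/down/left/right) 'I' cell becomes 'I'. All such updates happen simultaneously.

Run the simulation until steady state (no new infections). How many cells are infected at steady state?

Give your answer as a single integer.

Step 0 (initial): 3 infected
Step 1: +6 new -> 9 infected
Step 2: +8 new -> 17 infected
Step 3: +6 new -> 23 infected
Step 4: +7 new -> 30 infected
Step 5: +3 new -> 33 infected
Step 6: +2 new -> 35 infected
Step 7: +0 new -> 35 infected

Answer: 35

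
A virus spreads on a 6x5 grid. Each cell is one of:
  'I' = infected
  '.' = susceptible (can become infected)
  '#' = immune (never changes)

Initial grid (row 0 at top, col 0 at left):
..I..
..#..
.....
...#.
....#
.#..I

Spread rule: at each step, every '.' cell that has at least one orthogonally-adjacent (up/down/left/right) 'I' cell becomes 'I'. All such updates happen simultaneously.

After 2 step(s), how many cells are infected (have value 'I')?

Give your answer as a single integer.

Answer: 11

Derivation:
Step 0 (initial): 2 infected
Step 1: +3 new -> 5 infected
Step 2: +6 new -> 11 infected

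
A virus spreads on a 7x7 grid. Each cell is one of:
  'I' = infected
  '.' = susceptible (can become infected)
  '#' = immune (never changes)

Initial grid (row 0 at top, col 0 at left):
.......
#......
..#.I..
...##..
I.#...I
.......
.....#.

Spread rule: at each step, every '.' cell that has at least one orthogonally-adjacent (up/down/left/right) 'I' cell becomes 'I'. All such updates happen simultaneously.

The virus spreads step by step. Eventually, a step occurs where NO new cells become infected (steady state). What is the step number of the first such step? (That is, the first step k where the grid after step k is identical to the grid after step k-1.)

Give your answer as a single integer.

Answer: 7

Derivation:
Step 0 (initial): 3 infected
Step 1: +9 new -> 12 infected
Step 2: +12 new -> 24 infected
Step 3: +10 new -> 34 infected
Step 4: +6 new -> 40 infected
Step 5: +2 new -> 42 infected
Step 6: +1 new -> 43 infected
Step 7: +0 new -> 43 infected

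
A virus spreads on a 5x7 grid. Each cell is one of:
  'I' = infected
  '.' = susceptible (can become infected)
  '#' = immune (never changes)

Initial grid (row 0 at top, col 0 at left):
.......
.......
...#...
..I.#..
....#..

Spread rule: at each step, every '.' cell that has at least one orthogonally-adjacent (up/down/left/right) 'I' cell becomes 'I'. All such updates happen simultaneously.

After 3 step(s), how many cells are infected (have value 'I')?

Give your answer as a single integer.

Step 0 (initial): 1 infected
Step 1: +4 new -> 5 infected
Step 2: +5 new -> 10 infected
Step 3: +5 new -> 15 infected

Answer: 15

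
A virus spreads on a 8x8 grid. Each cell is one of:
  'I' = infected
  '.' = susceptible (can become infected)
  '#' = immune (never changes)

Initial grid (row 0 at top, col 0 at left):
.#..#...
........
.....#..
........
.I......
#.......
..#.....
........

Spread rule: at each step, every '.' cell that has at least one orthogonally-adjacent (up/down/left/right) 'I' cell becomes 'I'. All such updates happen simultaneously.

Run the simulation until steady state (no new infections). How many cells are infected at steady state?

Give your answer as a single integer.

Step 0 (initial): 1 infected
Step 1: +4 new -> 5 infected
Step 2: +6 new -> 11 infected
Step 3: +8 new -> 19 infected
Step 4: +9 new -> 28 infected
Step 5: +9 new -> 37 infected
Step 6: +7 new -> 44 infected
Step 7: +6 new -> 50 infected
Step 8: +5 new -> 55 infected
Step 9: +3 new -> 58 infected
Step 10: +1 new -> 59 infected
Step 11: +0 new -> 59 infected

Answer: 59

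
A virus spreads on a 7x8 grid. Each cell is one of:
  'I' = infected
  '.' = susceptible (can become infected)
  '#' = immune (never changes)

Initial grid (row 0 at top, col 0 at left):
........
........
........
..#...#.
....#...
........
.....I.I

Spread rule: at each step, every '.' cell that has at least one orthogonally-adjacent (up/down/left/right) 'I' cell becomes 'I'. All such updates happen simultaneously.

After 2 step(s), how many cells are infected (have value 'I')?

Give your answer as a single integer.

Step 0 (initial): 2 infected
Step 1: +4 new -> 6 infected
Step 2: +5 new -> 11 infected

Answer: 11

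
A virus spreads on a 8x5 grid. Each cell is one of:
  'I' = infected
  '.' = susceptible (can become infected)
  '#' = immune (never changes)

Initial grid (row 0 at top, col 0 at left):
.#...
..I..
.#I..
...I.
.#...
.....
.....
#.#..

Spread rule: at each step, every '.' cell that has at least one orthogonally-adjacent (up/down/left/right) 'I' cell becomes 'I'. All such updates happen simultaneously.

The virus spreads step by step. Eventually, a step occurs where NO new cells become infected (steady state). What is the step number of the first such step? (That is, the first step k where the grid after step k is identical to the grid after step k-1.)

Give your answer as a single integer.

Step 0 (initial): 3 infected
Step 1: +7 new -> 10 infected
Step 2: +8 new -> 18 infected
Step 3: +7 new -> 25 infected
Step 4: +5 new -> 30 infected
Step 5: +3 new -> 33 infected
Step 6: +2 new -> 35 infected
Step 7: +0 new -> 35 infected

Answer: 7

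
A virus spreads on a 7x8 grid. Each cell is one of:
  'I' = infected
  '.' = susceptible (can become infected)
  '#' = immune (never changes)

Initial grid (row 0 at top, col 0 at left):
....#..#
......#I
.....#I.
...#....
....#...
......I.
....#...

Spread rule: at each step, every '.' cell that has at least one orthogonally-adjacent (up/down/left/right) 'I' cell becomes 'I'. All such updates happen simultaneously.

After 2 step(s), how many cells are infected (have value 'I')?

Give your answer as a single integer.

Answer: 16

Derivation:
Step 0 (initial): 3 infected
Step 1: +6 new -> 9 infected
Step 2: +7 new -> 16 infected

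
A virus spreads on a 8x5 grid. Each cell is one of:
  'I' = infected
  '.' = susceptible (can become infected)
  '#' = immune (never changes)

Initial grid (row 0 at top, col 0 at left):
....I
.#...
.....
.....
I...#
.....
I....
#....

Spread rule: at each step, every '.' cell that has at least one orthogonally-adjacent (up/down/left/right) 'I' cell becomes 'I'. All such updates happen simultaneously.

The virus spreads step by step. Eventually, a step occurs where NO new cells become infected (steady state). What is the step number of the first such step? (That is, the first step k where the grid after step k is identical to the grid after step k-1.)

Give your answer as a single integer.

Step 0 (initial): 3 infected
Step 1: +6 new -> 9 infected
Step 2: +9 new -> 18 infected
Step 3: +11 new -> 29 infected
Step 4: +6 new -> 35 infected
Step 5: +2 new -> 37 infected
Step 6: +0 new -> 37 infected

Answer: 6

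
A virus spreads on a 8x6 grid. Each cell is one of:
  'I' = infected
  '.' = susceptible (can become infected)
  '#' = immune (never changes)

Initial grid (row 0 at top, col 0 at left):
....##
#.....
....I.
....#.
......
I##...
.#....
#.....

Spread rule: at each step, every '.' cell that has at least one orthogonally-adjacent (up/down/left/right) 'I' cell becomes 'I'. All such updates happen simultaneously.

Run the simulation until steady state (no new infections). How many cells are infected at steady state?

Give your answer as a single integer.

Answer: 40

Derivation:
Step 0 (initial): 2 infected
Step 1: +5 new -> 7 infected
Step 2: +7 new -> 14 infected
Step 3: +9 new -> 23 infected
Step 4: +5 new -> 28 infected
Step 5: +4 new -> 32 infected
Step 6: +5 new -> 37 infected
Step 7: +2 new -> 39 infected
Step 8: +1 new -> 40 infected
Step 9: +0 new -> 40 infected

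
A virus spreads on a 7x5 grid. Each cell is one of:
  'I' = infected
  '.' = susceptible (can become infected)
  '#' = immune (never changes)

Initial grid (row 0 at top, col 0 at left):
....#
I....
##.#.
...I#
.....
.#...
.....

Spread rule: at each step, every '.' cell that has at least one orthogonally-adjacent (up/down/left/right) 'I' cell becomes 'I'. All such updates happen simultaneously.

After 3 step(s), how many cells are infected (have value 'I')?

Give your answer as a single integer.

Answer: 20

Derivation:
Step 0 (initial): 2 infected
Step 1: +4 new -> 6 infected
Step 2: +7 new -> 13 infected
Step 3: +7 new -> 20 infected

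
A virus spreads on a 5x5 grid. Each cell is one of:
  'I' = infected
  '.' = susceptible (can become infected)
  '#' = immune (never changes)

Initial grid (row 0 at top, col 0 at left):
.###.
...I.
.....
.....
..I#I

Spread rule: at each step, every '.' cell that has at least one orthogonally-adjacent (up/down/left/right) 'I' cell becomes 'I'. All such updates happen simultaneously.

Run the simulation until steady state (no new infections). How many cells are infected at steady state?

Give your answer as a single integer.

Answer: 21

Derivation:
Step 0 (initial): 3 infected
Step 1: +6 new -> 9 infected
Step 2: +7 new -> 16 infected
Step 3: +3 new -> 19 infected
Step 4: +2 new -> 21 infected
Step 5: +0 new -> 21 infected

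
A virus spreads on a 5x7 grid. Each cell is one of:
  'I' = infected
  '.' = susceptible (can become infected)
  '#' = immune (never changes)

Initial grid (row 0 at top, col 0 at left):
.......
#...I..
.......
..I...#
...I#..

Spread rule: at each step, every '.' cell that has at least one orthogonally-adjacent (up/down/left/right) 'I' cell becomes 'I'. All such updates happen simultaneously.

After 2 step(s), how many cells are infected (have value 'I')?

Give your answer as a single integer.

Answer: 21

Derivation:
Step 0 (initial): 3 infected
Step 1: +8 new -> 11 infected
Step 2: +10 new -> 21 infected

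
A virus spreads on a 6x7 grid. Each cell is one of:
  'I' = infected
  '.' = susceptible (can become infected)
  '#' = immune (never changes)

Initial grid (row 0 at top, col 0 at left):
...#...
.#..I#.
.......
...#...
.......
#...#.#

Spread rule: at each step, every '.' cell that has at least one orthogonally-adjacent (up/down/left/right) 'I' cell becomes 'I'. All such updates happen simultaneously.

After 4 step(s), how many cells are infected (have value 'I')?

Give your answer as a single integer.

Step 0 (initial): 1 infected
Step 1: +3 new -> 4 infected
Step 2: +5 new -> 9 infected
Step 3: +6 new -> 15 infected
Step 4: +7 new -> 22 infected

Answer: 22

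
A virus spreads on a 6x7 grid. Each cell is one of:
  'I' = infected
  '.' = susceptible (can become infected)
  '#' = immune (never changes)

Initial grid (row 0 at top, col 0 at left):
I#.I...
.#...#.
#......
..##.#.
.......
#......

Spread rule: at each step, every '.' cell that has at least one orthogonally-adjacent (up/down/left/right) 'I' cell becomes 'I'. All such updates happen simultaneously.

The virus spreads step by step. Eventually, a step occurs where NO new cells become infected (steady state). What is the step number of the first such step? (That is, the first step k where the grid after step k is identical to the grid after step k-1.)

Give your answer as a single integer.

Step 0 (initial): 2 infected
Step 1: +4 new -> 6 infected
Step 2: +4 new -> 10 infected
Step 3: +3 new -> 13 infected
Step 4: +4 new -> 17 infected
Step 5: +3 new -> 20 infected
Step 6: +6 new -> 26 infected
Step 7: +6 new -> 32 infected
Step 8: +2 new -> 34 infected
Step 9: +0 new -> 34 infected

Answer: 9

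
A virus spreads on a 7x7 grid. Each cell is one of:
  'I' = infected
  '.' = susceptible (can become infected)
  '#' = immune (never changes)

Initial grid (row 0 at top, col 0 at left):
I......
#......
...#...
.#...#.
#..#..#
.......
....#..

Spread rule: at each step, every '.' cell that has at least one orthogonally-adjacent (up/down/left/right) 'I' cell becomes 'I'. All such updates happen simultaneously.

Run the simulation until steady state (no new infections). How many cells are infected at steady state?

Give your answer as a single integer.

Answer: 41

Derivation:
Step 0 (initial): 1 infected
Step 1: +1 new -> 2 infected
Step 2: +2 new -> 4 infected
Step 3: +3 new -> 7 infected
Step 4: +4 new -> 11 infected
Step 5: +4 new -> 15 infected
Step 6: +5 new -> 20 infected
Step 7: +5 new -> 25 infected
Step 8: +5 new -> 30 infected
Step 9: +6 new -> 36 infected
Step 10: +2 new -> 38 infected
Step 11: +2 new -> 40 infected
Step 12: +1 new -> 41 infected
Step 13: +0 new -> 41 infected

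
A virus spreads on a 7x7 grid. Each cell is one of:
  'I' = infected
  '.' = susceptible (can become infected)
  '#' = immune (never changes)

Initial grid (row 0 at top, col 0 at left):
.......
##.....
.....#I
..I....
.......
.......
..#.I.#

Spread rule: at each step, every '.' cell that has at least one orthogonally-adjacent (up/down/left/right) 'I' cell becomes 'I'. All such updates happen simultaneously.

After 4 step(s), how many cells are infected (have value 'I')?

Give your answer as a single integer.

Answer: 42

Derivation:
Step 0 (initial): 3 infected
Step 1: +9 new -> 12 infected
Step 2: +15 new -> 27 infected
Step 3: +10 new -> 37 infected
Step 4: +5 new -> 42 infected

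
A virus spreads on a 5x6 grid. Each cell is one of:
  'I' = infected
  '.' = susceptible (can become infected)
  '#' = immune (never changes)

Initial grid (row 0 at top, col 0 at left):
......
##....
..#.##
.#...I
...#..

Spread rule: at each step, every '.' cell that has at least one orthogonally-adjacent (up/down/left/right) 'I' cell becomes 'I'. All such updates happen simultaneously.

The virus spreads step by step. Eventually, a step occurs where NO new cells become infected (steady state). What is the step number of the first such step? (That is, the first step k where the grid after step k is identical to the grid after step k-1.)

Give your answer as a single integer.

Step 0 (initial): 1 infected
Step 1: +2 new -> 3 infected
Step 2: +2 new -> 5 infected
Step 3: +2 new -> 7 infected
Step 4: +2 new -> 9 infected
Step 5: +4 new -> 13 infected
Step 6: +4 new -> 17 infected
Step 7: +3 new -> 20 infected
Step 8: +2 new -> 22 infected
Step 9: +1 new -> 23 infected
Step 10: +0 new -> 23 infected

Answer: 10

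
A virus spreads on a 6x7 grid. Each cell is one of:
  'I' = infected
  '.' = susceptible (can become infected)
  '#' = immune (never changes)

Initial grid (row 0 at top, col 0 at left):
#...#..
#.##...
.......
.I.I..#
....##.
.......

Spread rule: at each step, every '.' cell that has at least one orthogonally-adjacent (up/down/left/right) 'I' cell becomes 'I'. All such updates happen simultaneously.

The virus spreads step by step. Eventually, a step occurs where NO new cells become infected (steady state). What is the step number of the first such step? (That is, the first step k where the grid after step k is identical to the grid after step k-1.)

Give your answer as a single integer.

Step 0 (initial): 2 infected
Step 1: +7 new -> 9 infected
Step 2: +9 new -> 18 infected
Step 3: +6 new -> 24 infected
Step 4: +4 new -> 28 infected
Step 5: +4 new -> 32 infected
Step 6: +2 new -> 34 infected
Step 7: +0 new -> 34 infected

Answer: 7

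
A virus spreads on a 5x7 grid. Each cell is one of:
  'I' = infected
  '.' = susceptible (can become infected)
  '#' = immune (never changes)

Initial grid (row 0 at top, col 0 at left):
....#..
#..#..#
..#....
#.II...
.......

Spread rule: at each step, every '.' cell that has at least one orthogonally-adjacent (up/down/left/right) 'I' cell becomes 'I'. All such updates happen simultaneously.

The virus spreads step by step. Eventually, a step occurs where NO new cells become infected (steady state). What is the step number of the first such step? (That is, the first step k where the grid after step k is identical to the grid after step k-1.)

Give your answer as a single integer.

Answer: 7

Derivation:
Step 0 (initial): 2 infected
Step 1: +5 new -> 7 infected
Step 2: +5 new -> 12 infected
Step 3: +7 new -> 19 infected
Step 4: +5 new -> 24 infected
Step 5: +3 new -> 27 infected
Step 6: +2 new -> 29 infected
Step 7: +0 new -> 29 infected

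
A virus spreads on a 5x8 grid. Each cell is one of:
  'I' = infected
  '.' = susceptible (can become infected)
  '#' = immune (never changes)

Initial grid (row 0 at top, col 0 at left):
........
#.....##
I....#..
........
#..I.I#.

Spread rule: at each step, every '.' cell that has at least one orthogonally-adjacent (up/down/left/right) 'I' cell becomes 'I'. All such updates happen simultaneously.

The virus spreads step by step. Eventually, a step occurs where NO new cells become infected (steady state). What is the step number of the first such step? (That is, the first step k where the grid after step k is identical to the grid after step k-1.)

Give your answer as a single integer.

Answer: 9

Derivation:
Step 0 (initial): 3 infected
Step 1: +6 new -> 9 infected
Step 2: +8 new -> 17 infected
Step 3: +6 new -> 23 infected
Step 4: +6 new -> 29 infected
Step 5: +2 new -> 31 infected
Step 6: +1 new -> 32 infected
Step 7: +1 new -> 33 infected
Step 8: +1 new -> 34 infected
Step 9: +0 new -> 34 infected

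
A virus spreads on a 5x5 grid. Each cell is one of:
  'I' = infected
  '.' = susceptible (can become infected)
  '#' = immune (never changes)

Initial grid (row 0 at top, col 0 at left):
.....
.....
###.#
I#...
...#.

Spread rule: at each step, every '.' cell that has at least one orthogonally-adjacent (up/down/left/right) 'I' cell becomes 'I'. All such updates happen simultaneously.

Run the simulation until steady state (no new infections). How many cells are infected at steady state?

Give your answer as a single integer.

Step 0 (initial): 1 infected
Step 1: +1 new -> 2 infected
Step 2: +1 new -> 3 infected
Step 3: +1 new -> 4 infected
Step 4: +1 new -> 5 infected
Step 5: +1 new -> 6 infected
Step 6: +2 new -> 8 infected
Step 7: +2 new -> 10 infected
Step 8: +3 new -> 13 infected
Step 9: +3 new -> 16 infected
Step 10: +2 new -> 18 infected
Step 11: +1 new -> 19 infected
Step 12: +0 new -> 19 infected

Answer: 19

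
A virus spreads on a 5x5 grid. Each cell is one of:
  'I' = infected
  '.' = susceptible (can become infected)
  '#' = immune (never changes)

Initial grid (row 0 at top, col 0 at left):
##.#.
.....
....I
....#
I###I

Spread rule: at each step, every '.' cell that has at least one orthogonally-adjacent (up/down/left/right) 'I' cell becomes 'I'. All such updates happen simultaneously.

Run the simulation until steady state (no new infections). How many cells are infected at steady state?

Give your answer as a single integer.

Answer: 18

Derivation:
Step 0 (initial): 3 infected
Step 1: +3 new -> 6 infected
Step 2: +6 new -> 12 infected
Step 3: +4 new -> 16 infected
Step 4: +2 new -> 18 infected
Step 5: +0 new -> 18 infected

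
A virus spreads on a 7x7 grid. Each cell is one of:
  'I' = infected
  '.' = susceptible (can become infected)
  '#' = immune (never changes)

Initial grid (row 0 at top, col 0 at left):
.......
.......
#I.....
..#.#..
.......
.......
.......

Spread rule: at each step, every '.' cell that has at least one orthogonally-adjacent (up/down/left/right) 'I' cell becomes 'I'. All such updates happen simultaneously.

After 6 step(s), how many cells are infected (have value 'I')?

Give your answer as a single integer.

Step 0 (initial): 1 infected
Step 1: +3 new -> 4 infected
Step 2: +6 new -> 10 infected
Step 3: +8 new -> 18 infected
Step 4: +7 new -> 25 infected
Step 5: +8 new -> 33 infected
Step 6: +6 new -> 39 infected

Answer: 39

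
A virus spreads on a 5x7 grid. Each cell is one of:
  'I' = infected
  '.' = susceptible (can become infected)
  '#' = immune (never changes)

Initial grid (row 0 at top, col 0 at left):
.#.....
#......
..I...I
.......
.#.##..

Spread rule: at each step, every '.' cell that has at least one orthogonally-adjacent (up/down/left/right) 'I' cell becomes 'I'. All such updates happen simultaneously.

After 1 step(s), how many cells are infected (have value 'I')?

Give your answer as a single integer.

Step 0 (initial): 2 infected
Step 1: +7 new -> 9 infected

Answer: 9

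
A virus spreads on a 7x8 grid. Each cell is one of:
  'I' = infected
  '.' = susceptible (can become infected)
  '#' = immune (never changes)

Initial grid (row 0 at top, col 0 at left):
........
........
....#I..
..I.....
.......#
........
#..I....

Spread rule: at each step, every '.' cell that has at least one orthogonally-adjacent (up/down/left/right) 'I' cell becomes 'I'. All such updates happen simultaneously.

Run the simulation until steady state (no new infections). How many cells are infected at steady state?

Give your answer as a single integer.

Answer: 53

Derivation:
Step 0 (initial): 3 infected
Step 1: +10 new -> 13 infected
Step 2: +17 new -> 30 infected
Step 3: +14 new -> 44 infected
Step 4: +7 new -> 51 infected
Step 5: +2 new -> 53 infected
Step 6: +0 new -> 53 infected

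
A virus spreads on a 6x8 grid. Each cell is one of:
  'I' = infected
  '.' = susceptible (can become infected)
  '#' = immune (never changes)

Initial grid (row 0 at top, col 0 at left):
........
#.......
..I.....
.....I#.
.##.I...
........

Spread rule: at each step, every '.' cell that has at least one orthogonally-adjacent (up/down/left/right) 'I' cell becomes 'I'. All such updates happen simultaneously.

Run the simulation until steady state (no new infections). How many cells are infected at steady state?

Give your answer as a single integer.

Answer: 44

Derivation:
Step 0 (initial): 3 infected
Step 1: +9 new -> 12 infected
Step 2: +12 new -> 24 infected
Step 3: +10 new -> 34 infected
Step 4: +8 new -> 42 infected
Step 5: +2 new -> 44 infected
Step 6: +0 new -> 44 infected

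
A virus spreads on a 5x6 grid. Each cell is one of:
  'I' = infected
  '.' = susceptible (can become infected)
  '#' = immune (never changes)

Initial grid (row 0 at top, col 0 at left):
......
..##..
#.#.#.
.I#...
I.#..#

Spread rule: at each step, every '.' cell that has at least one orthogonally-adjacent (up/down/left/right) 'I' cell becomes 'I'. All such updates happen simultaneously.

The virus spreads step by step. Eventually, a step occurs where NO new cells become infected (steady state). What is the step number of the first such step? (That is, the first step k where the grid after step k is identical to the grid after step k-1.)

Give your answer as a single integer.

Step 0 (initial): 2 infected
Step 1: +3 new -> 5 infected
Step 2: +1 new -> 6 infected
Step 3: +2 new -> 8 infected
Step 4: +2 new -> 10 infected
Step 5: +1 new -> 11 infected
Step 6: +1 new -> 12 infected
Step 7: +2 new -> 14 infected
Step 8: +1 new -> 15 infected
Step 9: +1 new -> 16 infected
Step 10: +1 new -> 17 infected
Step 11: +1 new -> 18 infected
Step 12: +2 new -> 20 infected
Step 13: +2 new -> 22 infected
Step 14: +0 new -> 22 infected

Answer: 14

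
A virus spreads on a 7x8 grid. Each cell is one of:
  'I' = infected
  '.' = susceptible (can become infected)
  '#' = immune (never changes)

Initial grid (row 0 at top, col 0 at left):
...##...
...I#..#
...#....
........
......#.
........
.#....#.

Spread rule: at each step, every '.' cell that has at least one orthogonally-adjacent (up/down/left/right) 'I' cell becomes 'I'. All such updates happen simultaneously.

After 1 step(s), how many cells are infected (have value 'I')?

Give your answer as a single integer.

Answer: 2

Derivation:
Step 0 (initial): 1 infected
Step 1: +1 new -> 2 infected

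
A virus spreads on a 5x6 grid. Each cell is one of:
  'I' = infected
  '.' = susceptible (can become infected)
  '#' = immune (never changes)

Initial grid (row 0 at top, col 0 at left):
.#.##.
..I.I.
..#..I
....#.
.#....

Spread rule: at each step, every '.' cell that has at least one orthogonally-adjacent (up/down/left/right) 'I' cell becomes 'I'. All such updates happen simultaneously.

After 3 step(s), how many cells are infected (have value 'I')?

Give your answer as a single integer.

Answer: 19

Derivation:
Step 0 (initial): 3 infected
Step 1: +6 new -> 9 infected
Step 2: +5 new -> 14 infected
Step 3: +5 new -> 19 infected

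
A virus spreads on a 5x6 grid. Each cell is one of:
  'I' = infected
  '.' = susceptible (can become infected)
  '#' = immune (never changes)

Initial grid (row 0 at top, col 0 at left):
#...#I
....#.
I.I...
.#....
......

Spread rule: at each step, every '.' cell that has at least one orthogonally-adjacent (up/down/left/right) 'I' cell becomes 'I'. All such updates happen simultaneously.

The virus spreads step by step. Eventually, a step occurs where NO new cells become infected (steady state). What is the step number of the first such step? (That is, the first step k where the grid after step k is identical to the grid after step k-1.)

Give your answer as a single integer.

Step 0 (initial): 3 infected
Step 1: +7 new -> 10 infected
Step 2: +8 new -> 18 infected
Step 3: +6 new -> 24 infected
Step 4: +2 new -> 26 infected
Step 5: +0 new -> 26 infected

Answer: 5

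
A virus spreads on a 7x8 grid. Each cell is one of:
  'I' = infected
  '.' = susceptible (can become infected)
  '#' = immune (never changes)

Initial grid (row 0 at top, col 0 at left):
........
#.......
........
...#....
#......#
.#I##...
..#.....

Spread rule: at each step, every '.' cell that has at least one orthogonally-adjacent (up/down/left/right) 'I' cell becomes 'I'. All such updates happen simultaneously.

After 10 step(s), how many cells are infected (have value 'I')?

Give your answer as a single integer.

Step 0 (initial): 1 infected
Step 1: +1 new -> 2 infected
Step 2: +3 new -> 5 infected
Step 3: +3 new -> 8 infected
Step 4: +6 new -> 14 infected
Step 5: +8 new -> 22 infected
Step 6: +7 new -> 29 infected
Step 7: +8 new -> 37 infected
Step 8: +5 new -> 42 infected
Step 9: +2 new -> 44 infected
Step 10: +1 new -> 45 infected

Answer: 45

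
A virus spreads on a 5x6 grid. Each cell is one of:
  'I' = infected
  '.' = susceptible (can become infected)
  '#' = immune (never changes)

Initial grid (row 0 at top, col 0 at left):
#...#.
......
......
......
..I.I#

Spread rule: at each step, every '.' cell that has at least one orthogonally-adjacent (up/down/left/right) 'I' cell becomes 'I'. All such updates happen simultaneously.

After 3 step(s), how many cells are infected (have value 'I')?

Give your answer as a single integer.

Step 0 (initial): 2 infected
Step 1: +4 new -> 6 infected
Step 2: +6 new -> 12 infected
Step 3: +6 new -> 18 infected

Answer: 18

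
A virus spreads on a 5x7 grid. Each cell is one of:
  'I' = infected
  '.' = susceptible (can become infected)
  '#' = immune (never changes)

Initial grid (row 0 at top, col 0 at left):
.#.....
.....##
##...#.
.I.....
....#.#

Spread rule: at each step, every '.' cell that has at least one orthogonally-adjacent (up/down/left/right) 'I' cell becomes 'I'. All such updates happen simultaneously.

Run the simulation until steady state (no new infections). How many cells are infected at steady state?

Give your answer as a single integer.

Answer: 27

Derivation:
Step 0 (initial): 1 infected
Step 1: +3 new -> 4 infected
Step 2: +4 new -> 8 infected
Step 3: +4 new -> 12 infected
Step 4: +5 new -> 17 infected
Step 5: +5 new -> 22 infected
Step 6: +3 new -> 25 infected
Step 7: +1 new -> 26 infected
Step 8: +1 new -> 27 infected
Step 9: +0 new -> 27 infected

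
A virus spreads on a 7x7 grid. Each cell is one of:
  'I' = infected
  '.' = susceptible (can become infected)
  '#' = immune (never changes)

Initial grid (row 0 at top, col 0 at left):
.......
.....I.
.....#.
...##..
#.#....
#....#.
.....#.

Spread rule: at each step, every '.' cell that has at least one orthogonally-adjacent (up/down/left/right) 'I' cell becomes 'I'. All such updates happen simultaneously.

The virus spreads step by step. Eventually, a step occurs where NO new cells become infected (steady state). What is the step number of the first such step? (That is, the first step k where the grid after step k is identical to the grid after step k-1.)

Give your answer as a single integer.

Answer: 11

Derivation:
Step 0 (initial): 1 infected
Step 1: +3 new -> 4 infected
Step 2: +5 new -> 9 infected
Step 3: +4 new -> 13 infected
Step 4: +5 new -> 18 infected
Step 5: +6 new -> 24 infected
Step 6: +5 new -> 29 infected
Step 7: +4 new -> 33 infected
Step 8: +3 new -> 36 infected
Step 9: +3 new -> 39 infected
Step 10: +2 new -> 41 infected
Step 11: +0 new -> 41 infected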